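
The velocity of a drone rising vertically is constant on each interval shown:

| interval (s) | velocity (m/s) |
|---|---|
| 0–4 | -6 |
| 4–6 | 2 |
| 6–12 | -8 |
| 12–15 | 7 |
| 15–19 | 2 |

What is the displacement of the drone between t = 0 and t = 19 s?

-39 m

Displacement is the signed area under the v-t curve.
0–4 s: -6 × 4 = -24 m
4–6 s: 2 × 2 = 4 m
6–12 s: -8 × 6 = -48 m
12–15 s: 7 × 3 = 21 m
15–19 s: 2 × 4 = 8 m
Net displacement = -39 m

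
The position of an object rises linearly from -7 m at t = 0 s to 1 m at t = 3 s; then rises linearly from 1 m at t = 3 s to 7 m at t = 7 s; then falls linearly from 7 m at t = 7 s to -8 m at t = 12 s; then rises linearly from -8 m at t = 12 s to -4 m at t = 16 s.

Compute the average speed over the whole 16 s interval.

2.0625 m/s

Average speed = (total path length)/(elapsed time); on a piecewise-linear x-t graph the path length is Σ|Δx|.
0–3 s: |Δx| = |1 − -7| = 8 m
3–7 s: |Δx| = |7 − 1| = 6 m
7–12 s: |Δx| = |-8 − 7| = 15 m
12–16 s: |Δx| = |-4 − -8| = 4 m
Total path = 33 m; average speed = 33/16 = 2.0625 m/s.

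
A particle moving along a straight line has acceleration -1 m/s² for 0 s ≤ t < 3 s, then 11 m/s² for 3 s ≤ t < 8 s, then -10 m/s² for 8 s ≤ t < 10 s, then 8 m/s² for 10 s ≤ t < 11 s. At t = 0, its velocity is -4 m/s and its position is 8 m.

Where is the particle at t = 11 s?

202 m

On each constant-a segment, Δv = aΔt and Δx = v₀Δt + ½aΔt²; chain segment to segment.
0–3 s: v starts -4 m/s; Δx = -4·3 + ½·-1·3² = -16.5 m; v ends -7 m/s.
3–8 s: v starts -7 m/s; Δx = -7·5 + ½·11·5² = 102.5 m; v ends 48 m/s.
8–10 s: v starts 48 m/s; Δx = 48·2 + ½·-10·2² = 76 m; v ends 28 m/s.
10–11 s: v starts 28 m/s; Δx = 28·1 + ½·8·1² = 32 m; v ends 36 m/s.
x(11) = 8 + Σ Δx = 202 m.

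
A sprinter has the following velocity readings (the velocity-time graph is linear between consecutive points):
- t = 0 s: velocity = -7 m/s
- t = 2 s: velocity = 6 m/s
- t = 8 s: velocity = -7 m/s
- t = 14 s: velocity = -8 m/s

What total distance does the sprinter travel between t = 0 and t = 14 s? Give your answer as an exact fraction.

Total distance travelled is ∫|v| dt — sum the magnitudes of each area piece.
0–2 s: v = 0 at t = 14/13 s; triangle areas 49/13 + 36/13 = 85/13 m
2–8 s: v = 0 at t = 62/13 s; triangle areas 108/13 + 147/13 = 255/13 m
8–14 s: |½(-7 + -8)(6)| = 45 m
Total distance = 925/13 m

925/13 m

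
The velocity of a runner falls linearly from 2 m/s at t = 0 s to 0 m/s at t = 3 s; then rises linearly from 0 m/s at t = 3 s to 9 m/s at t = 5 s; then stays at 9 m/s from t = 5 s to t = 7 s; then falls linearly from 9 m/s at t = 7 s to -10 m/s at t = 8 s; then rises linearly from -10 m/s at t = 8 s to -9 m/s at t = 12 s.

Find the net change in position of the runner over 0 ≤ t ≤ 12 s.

Displacement is the signed area under the v-t curve.
0–3 s: ½(2 + 0)(3) = 3 m
3–5 s: ½(0 + 9)(2) = 9 m
5–7 s: 9 × 2 = 18 m
7–8 s: ½(9 + -10)(1) = -0.5 m
8–12 s: ½(-10 + -9)(4) = -38 m
Net displacement = -8.5 m

-8.5 m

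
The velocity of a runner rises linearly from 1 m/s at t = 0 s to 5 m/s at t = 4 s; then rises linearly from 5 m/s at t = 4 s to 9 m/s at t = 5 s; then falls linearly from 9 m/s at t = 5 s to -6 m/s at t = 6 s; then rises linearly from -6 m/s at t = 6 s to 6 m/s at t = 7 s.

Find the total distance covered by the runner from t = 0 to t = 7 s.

Total distance travelled is ∫|v| dt — sum the magnitudes of each area piece.
0–4 s: |½(1 + 5)(4)| = 12 m
4–5 s: |½(5 + 9)(1)| = 7 m
5–6 s: v = 0 at t = 5.6 s; triangle areas 2.7 + 1.2 = 3.9 m
6–7 s: v = 0 at t = 6.5 s; triangle areas 1.5 + 1.5 = 3 m
Total distance = 25.9 m

25.9 m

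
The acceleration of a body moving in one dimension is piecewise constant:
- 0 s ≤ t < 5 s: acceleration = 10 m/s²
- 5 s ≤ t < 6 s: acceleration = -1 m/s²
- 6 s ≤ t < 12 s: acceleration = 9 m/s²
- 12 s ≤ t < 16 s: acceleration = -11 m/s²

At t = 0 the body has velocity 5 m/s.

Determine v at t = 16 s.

64 m/s

Δv equals the area under the a-t graph; then v = v₀ + Δv.
0–5 s: 10 × 5 = 50 m/s
5–6 s: -1 × 1 = -1 m/s
6–12 s: 9 × 6 = 54 m/s
12–16 s: -11 × 4 = -44 m/s
Δv = 59 m/s, so v(16) = 5 + (59) = 64 m/s.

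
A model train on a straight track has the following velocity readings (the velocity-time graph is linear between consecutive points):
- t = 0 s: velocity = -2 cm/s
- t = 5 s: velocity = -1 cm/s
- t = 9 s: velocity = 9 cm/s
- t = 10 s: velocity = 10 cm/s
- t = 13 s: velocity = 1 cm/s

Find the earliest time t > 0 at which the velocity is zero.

t = 5.4 s

v changes sign on 5–9 s (from -1 to 9); the graph is linear there, so v = 0 at t = 5 + (1)·(9 − 5)/(9 − -1) = 5.4 s.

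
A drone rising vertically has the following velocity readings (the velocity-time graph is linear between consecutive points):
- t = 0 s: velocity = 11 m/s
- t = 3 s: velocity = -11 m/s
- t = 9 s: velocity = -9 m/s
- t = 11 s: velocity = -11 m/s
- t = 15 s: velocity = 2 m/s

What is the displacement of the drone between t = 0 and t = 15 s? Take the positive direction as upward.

Net displacement equals the area under the velocity-time graph (areas below the axis count negative).
0–3 s: ½(11 + -11)(3) = 0 m
3–9 s: ½(-11 + -9)(6) = -60 m
9–11 s: ½(-9 + -11)(2) = -20 m
11–15 s: ½(-11 + 2)(4) = -18 m
Net displacement = -98 m

-98 m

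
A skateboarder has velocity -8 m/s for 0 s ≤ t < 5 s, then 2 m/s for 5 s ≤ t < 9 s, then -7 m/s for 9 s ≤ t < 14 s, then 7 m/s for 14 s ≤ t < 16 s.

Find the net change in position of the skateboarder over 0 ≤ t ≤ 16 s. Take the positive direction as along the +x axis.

Net displacement equals the area under the velocity-time graph (areas below the axis count negative).
0–5 s: -8 × 5 = -40 m
5–9 s: 2 × 4 = 8 m
9–14 s: -7 × 5 = -35 m
14–16 s: 7 × 2 = 14 m
Net displacement = -53 m

-53 m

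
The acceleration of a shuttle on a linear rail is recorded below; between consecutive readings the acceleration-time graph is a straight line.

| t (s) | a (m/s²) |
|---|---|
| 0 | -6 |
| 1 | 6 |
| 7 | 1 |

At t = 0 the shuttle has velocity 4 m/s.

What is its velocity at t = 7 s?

25 m/s

Δv equals the area under the a-t graph; then v = v₀ + Δv.
0–1 s: ½(-6 + 6)(1) = 0 m/s
1–7 s: ½(6 + 1)(6) = 21 m/s
Δv = 21 m/s, so v(7) = 4 + (21) = 25 m/s.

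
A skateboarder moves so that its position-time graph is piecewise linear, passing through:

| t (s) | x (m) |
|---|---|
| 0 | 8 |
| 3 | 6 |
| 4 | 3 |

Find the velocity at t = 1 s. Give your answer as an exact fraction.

Velocity is the slope of the x-t graph on 0–3 s: (6 − 8)/(3 − 0) = -2/3 m/s.

-2/3 m/s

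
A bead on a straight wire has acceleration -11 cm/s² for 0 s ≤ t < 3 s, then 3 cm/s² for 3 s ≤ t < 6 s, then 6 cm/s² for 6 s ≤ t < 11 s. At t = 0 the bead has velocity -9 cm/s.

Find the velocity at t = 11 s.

Δv equals the area under the a-t graph; then v = v₀ + Δv.
0–3 s: -11 × 3 = -33 cm/s
3–6 s: 3 × 3 = 9 cm/s
6–11 s: 6 × 5 = 30 cm/s
Δv = 6 cm/s, so v(11) = -9 + (6) = -3 cm/s.

-3 cm/s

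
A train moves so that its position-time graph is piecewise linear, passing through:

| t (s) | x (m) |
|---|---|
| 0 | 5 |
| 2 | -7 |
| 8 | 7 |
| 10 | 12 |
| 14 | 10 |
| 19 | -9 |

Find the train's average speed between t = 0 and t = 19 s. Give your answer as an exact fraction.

52/19 m/s

Average speed = (total path length)/(elapsed time); on a piecewise-linear x-t graph the path length is Σ|Δx|.
0–2 s: |Δx| = |-7 − 5| = 12 m
2–8 s: |Δx| = |7 − -7| = 14 m
8–10 s: |Δx| = |12 − 7| = 5 m
10–14 s: |Δx| = |10 − 12| = 2 m
14–19 s: |Δx| = |-9 − 10| = 19 m
Total path = 52 m; average speed = 52/19 = 52/19 m/s.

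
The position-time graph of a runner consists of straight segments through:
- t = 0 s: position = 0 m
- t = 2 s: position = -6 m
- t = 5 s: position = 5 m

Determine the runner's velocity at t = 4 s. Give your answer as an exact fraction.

Velocity is the slope of the x-t graph on 2–5 s: (5 − -6)/(5 − 2) = 11/3 m/s.

11/3 m/s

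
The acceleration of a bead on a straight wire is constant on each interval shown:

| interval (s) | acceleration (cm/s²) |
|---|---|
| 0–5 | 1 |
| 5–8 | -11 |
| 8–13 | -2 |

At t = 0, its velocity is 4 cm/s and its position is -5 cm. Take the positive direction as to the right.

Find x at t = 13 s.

-140 cm

On each constant-a segment, Δv = aΔt and Δx = v₀Δt + ½aΔt²; chain segment to segment.
0–5 s: v starts 4 cm/s; Δx = 4·5 + ½·1·5² = 32.5 cm; v ends 9 cm/s.
5–8 s: v starts 9 cm/s; Δx = 9·3 + ½·-11·3² = -22.5 cm; v ends -24 cm/s.
8–13 s: v starts -24 cm/s; Δx = -24·5 + ½·-2·5² = -145 cm; v ends -34 cm/s.
x(13) = -5 + Σ Δx = -140 cm.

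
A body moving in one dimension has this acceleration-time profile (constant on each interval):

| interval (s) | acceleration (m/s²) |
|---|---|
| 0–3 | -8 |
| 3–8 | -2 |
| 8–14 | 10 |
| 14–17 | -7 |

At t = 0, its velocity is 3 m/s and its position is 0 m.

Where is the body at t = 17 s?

-107.5 m

On each constant-a segment, Δv = aΔt and Δx = v₀Δt + ½aΔt²; chain segment to segment.
0–3 s: v starts 3 m/s; Δx = 3·3 + ½·-8·3² = -27 m; v ends -21 m/s.
3–8 s: v starts -21 m/s; Δx = -21·5 + ½·-2·5² = -130 m; v ends -31 m/s.
8–14 s: v starts -31 m/s; Δx = -31·6 + ½·10·6² = -6 m; v ends 29 m/s.
14–17 s: v starts 29 m/s; Δx = 29·3 + ½·-7·3² = 55.5 m; v ends 8 m/s.
x(17) = 0 + Σ Δx = -107.5 m.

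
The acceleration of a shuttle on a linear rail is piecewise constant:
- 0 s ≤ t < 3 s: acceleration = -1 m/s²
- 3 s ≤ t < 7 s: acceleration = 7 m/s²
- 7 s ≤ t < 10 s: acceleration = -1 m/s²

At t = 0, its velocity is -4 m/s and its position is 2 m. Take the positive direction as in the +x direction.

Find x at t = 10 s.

72 m

On each constant-a segment, Δv = aΔt and Δx = v₀Δt + ½aΔt²; chain segment to segment.
0–3 s: v starts -4 m/s; Δx = -4·3 + ½·-1·3² = -16.5 m; v ends -7 m/s.
3–7 s: v starts -7 m/s; Δx = -7·4 + ½·7·4² = 28 m; v ends 21 m/s.
7–10 s: v starts 21 m/s; Δx = 21·3 + ½·-1·3² = 58.5 m; v ends 18 m/s.
x(10) = 2 + Σ Δx = 72 m.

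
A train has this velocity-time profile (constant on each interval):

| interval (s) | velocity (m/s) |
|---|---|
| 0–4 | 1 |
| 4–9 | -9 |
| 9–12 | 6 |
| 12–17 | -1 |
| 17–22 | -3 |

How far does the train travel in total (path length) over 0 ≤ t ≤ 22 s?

87 m

Distance (not displacement) is the total path length: add the absolute areas under v-t.
0–4 s: |1| × 4 = 4 m
4–9 s: |-9| × 5 = 45 m
9–12 s: |6| × 3 = 18 m
12–17 s: |-1| × 5 = 5 m
17–22 s: |-3| × 5 = 15 m
Total distance = 87 m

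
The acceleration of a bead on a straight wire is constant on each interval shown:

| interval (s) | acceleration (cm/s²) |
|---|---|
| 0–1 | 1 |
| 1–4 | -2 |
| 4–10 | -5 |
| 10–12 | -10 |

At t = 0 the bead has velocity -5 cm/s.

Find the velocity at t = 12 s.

Δv equals the area under the a-t graph; then v = v₀ + Δv.
0–1 s: 1 × 1 = 1 cm/s
1–4 s: -2 × 3 = -6 cm/s
4–10 s: -5 × 6 = -30 cm/s
10–12 s: -10 × 2 = -20 cm/s
Δv = -55 cm/s, so v(12) = -5 + (-55) = -60 cm/s.

-60 cm/s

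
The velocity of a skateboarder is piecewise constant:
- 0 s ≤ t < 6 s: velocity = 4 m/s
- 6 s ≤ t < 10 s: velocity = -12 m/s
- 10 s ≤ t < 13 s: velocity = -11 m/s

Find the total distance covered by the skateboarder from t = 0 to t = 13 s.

105 m

Total distance travelled is ∫|v| dt — sum the magnitudes of each area piece.
0–6 s: |4| × 6 = 24 m
6–10 s: |-12| × 4 = 48 m
10–13 s: |-11| × 3 = 33 m
Total distance = 105 m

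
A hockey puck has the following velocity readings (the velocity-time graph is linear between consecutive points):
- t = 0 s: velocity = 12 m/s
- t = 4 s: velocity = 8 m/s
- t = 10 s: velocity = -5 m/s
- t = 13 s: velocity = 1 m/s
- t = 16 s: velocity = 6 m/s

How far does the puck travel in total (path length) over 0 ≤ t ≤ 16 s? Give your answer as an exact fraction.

Distance (not displacement) is the total path length: add the absolute areas under v-t.
0–4 s: |½(12 + 8)(4)| = 40 m
4–10 s: v = 0 at t = 100/13 s; triangle areas 192/13 + 75/13 = 267/13 m
10–13 s: v = 0 at t = 12.5 s; triangle areas 6.25 + 0.25 = 6.5 m
13–16 s: |½(1 + 6)(3)| = 10.5 m
Total distance = 1008/13 m

1008/13 m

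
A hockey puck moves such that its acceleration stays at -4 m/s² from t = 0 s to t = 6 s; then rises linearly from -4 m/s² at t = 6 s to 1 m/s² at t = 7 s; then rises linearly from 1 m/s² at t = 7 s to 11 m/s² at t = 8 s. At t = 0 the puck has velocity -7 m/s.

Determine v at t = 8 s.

-26.5 m/s

Δv equals the area under the a-t graph; then v = v₀ + Δv.
0–6 s: -4 × 6 = -24 m/s
6–7 s: ½(-4 + 1)(1) = -1.5 m/s
7–8 s: ½(1 + 11)(1) = 6 m/s
Δv = -19.5 m/s, so v(8) = -7 + (-19.5) = -26.5 m/s.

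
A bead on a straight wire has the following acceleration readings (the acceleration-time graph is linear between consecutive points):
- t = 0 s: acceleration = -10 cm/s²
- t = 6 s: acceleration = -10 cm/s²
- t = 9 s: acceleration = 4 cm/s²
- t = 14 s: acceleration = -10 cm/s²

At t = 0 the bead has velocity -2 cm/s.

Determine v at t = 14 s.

-86 cm/s

Δv equals the area under the a-t graph; then v = v₀ + Δv.
0–6 s: -10 × 6 = -60 cm/s
6–9 s: ½(-10 + 4)(3) = -9 cm/s
9–14 s: ½(4 + -10)(5) = -15 cm/s
Δv = -84 cm/s, so v(14) = -2 + (-84) = -86 cm/s.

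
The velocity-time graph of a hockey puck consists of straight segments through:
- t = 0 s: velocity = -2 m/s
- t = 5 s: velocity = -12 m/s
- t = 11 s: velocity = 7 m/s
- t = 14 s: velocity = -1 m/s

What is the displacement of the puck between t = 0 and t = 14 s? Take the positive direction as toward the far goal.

-41 m

Net displacement equals the area under the velocity-time graph (areas below the axis count negative).
0–5 s: ½(-2 + -12)(5) = -35 m
5–11 s: ½(-12 + 7)(6) = -15 m
11–14 s: ½(7 + -1)(3) = 9 m
Net displacement = -41 m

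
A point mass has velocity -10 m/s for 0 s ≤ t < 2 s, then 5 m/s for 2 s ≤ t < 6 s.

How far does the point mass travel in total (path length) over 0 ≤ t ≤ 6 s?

Distance (not displacement) is the total path length: add the absolute areas under v-t.
0–2 s: |-10| × 2 = 20 m
2–6 s: |5| × 4 = 20 m
Total distance = 40 m

40 m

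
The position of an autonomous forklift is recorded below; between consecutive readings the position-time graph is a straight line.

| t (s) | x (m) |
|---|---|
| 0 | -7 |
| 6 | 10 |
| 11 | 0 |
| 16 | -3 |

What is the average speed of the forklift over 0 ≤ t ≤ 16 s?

1.875 m/s

Average speed = (total path length)/(elapsed time); on a piecewise-linear x-t graph the path length is Σ|Δx|.
0–6 s: |Δx| = |10 − -7| = 17 m
6–11 s: |Δx| = |0 − 10| = 10 m
11–16 s: |Δx| = |-3 − 0| = 3 m
Total path = 30 m; average speed = 30/16 = 1.875 m/s.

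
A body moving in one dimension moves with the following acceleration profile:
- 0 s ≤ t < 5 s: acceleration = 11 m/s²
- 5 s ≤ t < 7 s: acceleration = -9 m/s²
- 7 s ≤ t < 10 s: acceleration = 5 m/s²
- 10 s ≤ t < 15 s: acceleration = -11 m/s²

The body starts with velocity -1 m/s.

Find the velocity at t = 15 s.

-4 m/s

Δv equals the area under the a-t graph; then v = v₀ + Δv.
0–5 s: 11 × 5 = 55 m/s
5–7 s: -9 × 2 = -18 m/s
7–10 s: 5 × 3 = 15 m/s
10–15 s: -11 × 5 = -55 m/s
Δv = -3 m/s, so v(15) = -1 + (-3) = -4 m/s.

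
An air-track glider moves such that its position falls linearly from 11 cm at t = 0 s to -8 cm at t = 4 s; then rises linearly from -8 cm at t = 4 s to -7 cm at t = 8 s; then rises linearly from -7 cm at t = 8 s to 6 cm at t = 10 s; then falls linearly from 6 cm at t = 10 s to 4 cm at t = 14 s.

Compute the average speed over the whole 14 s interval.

Average speed = (total path length)/(elapsed time); on a piecewise-linear x-t graph the path length is Σ|Δx|.
0–4 s: |Δx| = |-8 − 11| = 19 cm
4–8 s: |Δx| = |-7 − -8| = 1 cm
8–10 s: |Δx| = |6 − -7| = 13 cm
10–14 s: |Δx| = |4 − 6| = 2 cm
Total path = 35 cm; average speed = 35/14 = 2.5 cm/s.

2.5 cm/s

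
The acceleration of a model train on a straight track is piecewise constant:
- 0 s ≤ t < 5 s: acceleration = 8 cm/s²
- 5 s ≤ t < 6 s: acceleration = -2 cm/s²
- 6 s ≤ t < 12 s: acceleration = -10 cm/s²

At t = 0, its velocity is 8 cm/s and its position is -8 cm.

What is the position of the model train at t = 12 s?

275 cm

On each constant-a segment, Δv = aΔt and Δx = v₀Δt + ½aΔt²; chain segment to segment.
0–5 s: v starts 8 cm/s; Δx = 8·5 + ½·8·5² = 140 cm; v ends 48 cm/s.
5–6 s: v starts 48 cm/s; Δx = 48·1 + ½·-2·1² = 47 cm; v ends 46 cm/s.
6–12 s: v starts 46 cm/s; Δx = 46·6 + ½·-10·6² = 96 cm; v ends -14 cm/s.
x(12) = -8 + Σ Δx = 275 cm.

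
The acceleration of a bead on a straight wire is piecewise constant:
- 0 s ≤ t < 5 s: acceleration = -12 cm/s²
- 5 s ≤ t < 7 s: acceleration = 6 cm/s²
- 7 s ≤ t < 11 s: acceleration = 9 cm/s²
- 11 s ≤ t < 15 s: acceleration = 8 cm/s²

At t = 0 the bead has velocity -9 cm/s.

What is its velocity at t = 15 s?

Δv equals the area under the a-t graph; then v = v₀ + Δv.
0–5 s: -12 × 5 = -60 cm/s
5–7 s: 6 × 2 = 12 cm/s
7–11 s: 9 × 4 = 36 cm/s
11–15 s: 8 × 4 = 32 cm/s
Δv = 20 cm/s, so v(15) = -9 + (20) = 11 cm/s.

11 cm/s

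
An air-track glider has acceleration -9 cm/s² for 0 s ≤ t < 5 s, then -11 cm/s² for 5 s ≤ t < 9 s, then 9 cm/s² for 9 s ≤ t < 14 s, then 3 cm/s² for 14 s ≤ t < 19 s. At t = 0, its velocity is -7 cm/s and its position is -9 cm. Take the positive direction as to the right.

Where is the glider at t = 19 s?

-1037.5 cm

On each constant-a segment, Δv = aΔt and Δx = v₀Δt + ½aΔt²; chain segment to segment.
0–5 s: v starts -7 cm/s; Δx = -7·5 + ½·-9·5² = -147.5 cm; v ends -52 cm/s.
5–9 s: v starts -52 cm/s; Δx = -52·4 + ½·-11·4² = -296 cm; v ends -96 cm/s.
9–14 s: v starts -96 cm/s; Δx = -96·5 + ½·9·5² = -367.5 cm; v ends -51 cm/s.
14–19 s: v starts -51 cm/s; Δx = -51·5 + ½·3·5² = -217.5 cm; v ends -36 cm/s.
x(19) = -9 + Σ Δx = -1037.5 cm.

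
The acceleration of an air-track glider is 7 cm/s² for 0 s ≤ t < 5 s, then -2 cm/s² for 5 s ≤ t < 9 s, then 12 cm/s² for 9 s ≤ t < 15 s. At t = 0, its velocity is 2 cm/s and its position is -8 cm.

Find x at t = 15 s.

611.5 cm

On each constant-a segment, Δv = aΔt and Δx = v₀Δt + ½aΔt²; chain segment to segment.
0–5 s: v starts 2 cm/s; Δx = 2·5 + ½·7·5² = 97.5 cm; v ends 37 cm/s.
5–9 s: v starts 37 cm/s; Δx = 37·4 + ½·-2·4² = 132 cm; v ends 29 cm/s.
9–15 s: v starts 29 cm/s; Δx = 29·6 + ½·12·6² = 390 cm; v ends 101 cm/s.
x(15) = -8 + Σ Δx = 611.5 cm.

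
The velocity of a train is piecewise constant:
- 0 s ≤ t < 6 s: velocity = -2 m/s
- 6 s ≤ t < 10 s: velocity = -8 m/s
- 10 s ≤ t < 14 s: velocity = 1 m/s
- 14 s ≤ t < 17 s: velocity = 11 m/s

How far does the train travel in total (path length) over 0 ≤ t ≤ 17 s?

Distance (not displacement) is the total path length: add the absolute areas under v-t.
0–6 s: |-2| × 6 = 12 m
6–10 s: |-8| × 4 = 32 m
10–14 s: |1| × 4 = 4 m
14–17 s: |11| × 3 = 33 m
Total distance = 81 m

81 m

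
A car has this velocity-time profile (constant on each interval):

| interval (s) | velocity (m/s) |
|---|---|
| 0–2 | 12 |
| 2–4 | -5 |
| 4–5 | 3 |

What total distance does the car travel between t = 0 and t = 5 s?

Distance (not displacement) is the total path length: add the absolute areas under v-t.
0–2 s: |12| × 2 = 24 m
2–4 s: |-5| × 2 = 10 m
4–5 s: |3| × 1 = 3 m
Total distance = 37 m

37 m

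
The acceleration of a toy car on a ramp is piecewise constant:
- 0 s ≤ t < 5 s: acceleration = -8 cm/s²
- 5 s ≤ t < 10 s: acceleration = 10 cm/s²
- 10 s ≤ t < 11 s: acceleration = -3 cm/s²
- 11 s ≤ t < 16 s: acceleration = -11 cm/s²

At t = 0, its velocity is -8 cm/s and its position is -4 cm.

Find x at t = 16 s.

-401 cm

On each constant-a segment, Δv = aΔt and Δx = v₀Δt + ½aΔt²; chain segment to segment.
0–5 s: v starts -8 cm/s; Δx = -8·5 + ½·-8·5² = -140 cm; v ends -48 cm/s.
5–10 s: v starts -48 cm/s; Δx = -48·5 + ½·10·5² = -115 cm; v ends 2 cm/s.
10–11 s: v starts 2 cm/s; Δx = 2·1 + ½·-3·1² = 0.5 cm; v ends -1 cm/s.
11–16 s: v starts -1 cm/s; Δx = -1·5 + ½·-11·5² = -142.5 cm; v ends -56 cm/s.
x(16) = -4 + Σ Δx = -401 cm.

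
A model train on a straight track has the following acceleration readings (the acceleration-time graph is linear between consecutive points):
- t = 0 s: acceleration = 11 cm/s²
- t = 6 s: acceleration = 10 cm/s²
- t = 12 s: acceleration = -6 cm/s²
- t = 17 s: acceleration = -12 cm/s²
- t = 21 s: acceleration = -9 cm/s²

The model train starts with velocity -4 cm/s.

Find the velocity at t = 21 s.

-16 cm/s

Δv equals the area under the a-t graph; then v = v₀ + Δv.
0–6 s: ½(11 + 10)(6) = 63 cm/s
6–12 s: ½(10 + -6)(6) = 12 cm/s
12–17 s: ½(-6 + -12)(5) = -45 cm/s
17–21 s: ½(-12 + -9)(4) = -42 cm/s
Δv = -12 cm/s, so v(21) = -4 + (-12) = -16 cm/s.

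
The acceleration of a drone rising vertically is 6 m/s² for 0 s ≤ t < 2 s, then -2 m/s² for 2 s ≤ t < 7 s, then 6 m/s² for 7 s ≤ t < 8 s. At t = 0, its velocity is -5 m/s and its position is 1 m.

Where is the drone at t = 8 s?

On each constant-a segment, Δv = aΔt and Δx = v₀Δt + ½aΔt²; chain segment to segment.
0–2 s: v starts -5 m/s; Δx = -5·2 + ½·6·2² = 2 m; v ends 7 m/s.
2–7 s: v starts 7 m/s; Δx = 7·5 + ½·-2·5² = 10 m; v ends -3 m/s.
7–8 s: v starts -3 m/s; Δx = -3·1 + ½·6·1² = 0 m; v ends 3 m/s.
x(8) = 1 + Σ Δx = 13 m.

13 m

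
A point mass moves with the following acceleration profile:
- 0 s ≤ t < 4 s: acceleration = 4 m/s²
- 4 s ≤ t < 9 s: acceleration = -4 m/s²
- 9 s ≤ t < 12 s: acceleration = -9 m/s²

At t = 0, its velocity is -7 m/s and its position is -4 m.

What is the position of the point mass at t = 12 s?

-78.5 m

On each constant-a segment, Δv = aΔt and Δx = v₀Δt + ½aΔt²; chain segment to segment.
0–4 s: v starts -7 m/s; Δx = -7·4 + ½·4·4² = 4 m; v ends 9 m/s.
4–9 s: v starts 9 m/s; Δx = 9·5 + ½·-4·5² = -5 m; v ends -11 m/s.
9–12 s: v starts -11 m/s; Δx = -11·3 + ½·-9·3² = -73.5 m; v ends -38 m/s.
x(12) = -4 + Σ Δx = -78.5 m.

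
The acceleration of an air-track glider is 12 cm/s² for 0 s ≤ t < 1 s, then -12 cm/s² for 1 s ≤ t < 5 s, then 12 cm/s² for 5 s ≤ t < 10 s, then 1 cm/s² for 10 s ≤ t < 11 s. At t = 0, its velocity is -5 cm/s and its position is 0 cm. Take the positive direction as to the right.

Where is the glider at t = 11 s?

-102.5 cm

On each constant-a segment, Δv = aΔt and Δx = v₀Δt + ½aΔt²; chain segment to segment.
0–1 s: v starts -5 cm/s; Δx = -5·1 + ½·12·1² = 1 cm; v ends 7 cm/s.
1–5 s: v starts 7 cm/s; Δx = 7·4 + ½·-12·4² = -68 cm; v ends -41 cm/s.
5–10 s: v starts -41 cm/s; Δx = -41·5 + ½·12·5² = -55 cm; v ends 19 cm/s.
10–11 s: v starts 19 cm/s; Δx = 19·1 + ½·1·1² = 19.5 cm; v ends 20 cm/s.
x(11) = 0 + Σ Δx = -102.5 cm.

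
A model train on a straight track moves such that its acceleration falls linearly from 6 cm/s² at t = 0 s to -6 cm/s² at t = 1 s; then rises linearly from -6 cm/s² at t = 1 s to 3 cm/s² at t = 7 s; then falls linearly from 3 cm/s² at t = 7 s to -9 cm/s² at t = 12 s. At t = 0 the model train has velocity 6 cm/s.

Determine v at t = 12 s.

-18 cm/s

Δv equals the area under the a-t graph; then v = v₀ + Δv.
0–1 s: ½(6 + -6)(1) = 0 cm/s
1–7 s: ½(-6 + 3)(6) = -9 cm/s
7–12 s: ½(3 + -9)(5) = -15 cm/s
Δv = -24 cm/s, so v(12) = 6 + (-24) = -18 cm/s.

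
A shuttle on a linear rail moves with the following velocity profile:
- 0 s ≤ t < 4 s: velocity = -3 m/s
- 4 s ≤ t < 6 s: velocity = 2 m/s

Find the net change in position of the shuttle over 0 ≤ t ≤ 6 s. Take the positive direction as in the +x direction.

Net displacement equals the area under the velocity-time graph (areas below the axis count negative).
0–4 s: -3 × 4 = -12 m
4–6 s: 2 × 2 = 4 m
Net displacement = -8 m

-8 m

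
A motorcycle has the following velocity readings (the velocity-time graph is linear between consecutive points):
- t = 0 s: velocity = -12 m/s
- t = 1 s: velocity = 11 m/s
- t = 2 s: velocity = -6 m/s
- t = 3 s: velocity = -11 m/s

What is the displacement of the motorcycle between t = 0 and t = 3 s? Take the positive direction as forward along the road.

-6.5 m

Net displacement equals the area under the velocity-time graph (areas below the axis count negative).
0–1 s: ½(-12 + 11)(1) = -0.5 m
1–2 s: ½(11 + -6)(1) = 2.5 m
2–3 s: ½(-6 + -11)(1) = -8.5 m
Net displacement = -6.5 m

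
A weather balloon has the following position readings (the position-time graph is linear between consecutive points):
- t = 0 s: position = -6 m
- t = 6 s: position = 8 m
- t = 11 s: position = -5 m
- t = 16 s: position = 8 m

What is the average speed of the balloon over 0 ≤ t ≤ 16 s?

Average speed = (total path length)/(elapsed time); on a piecewise-linear x-t graph the path length is Σ|Δx|.
0–6 s: |Δx| = |8 − -6| = 14 m
6–11 s: |Δx| = |-5 − 8| = 13 m
11–16 s: |Δx| = |8 − -5| = 13 m
Total path = 40 m; average speed = 40/16 = 2.5 m/s.

2.5 m/s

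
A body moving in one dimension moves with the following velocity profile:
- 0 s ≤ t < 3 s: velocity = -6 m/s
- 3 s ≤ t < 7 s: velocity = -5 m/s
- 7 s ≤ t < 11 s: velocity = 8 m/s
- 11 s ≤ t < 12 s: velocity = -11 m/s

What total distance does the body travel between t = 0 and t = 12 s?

Total distance travelled is ∫|v| dt — sum the magnitudes of each area piece.
0–3 s: |-6| × 3 = 18 m
3–7 s: |-5| × 4 = 20 m
7–11 s: |8| × 4 = 32 m
11–12 s: |-11| × 1 = 11 m
Total distance = 81 m

81 m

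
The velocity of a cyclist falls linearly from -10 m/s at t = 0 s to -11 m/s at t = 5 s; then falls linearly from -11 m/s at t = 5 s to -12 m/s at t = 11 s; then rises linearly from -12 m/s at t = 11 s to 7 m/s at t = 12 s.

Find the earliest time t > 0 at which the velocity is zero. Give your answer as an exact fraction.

t = 221/19 s

v changes sign on 11–12 s (from -12 to 7); the graph is linear there, so v = 0 at t = 11 + (12)·(12 − 11)/(7 − -12) = 221/19 s.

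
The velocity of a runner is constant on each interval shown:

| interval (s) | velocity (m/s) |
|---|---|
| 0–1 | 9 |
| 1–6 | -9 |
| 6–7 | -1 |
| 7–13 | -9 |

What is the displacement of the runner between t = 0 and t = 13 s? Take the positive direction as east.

-91 m

Net displacement equals the area under the velocity-time graph (areas below the axis count negative).
0–1 s: 9 × 1 = 9 m
1–6 s: -9 × 5 = -45 m
6–7 s: -1 × 1 = -1 m
7–13 s: -9 × 6 = -54 m
Net displacement = -91 m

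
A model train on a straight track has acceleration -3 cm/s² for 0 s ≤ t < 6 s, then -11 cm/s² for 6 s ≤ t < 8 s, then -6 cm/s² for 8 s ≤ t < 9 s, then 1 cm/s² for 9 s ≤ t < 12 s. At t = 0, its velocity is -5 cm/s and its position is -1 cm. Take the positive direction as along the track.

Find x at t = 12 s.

On each constant-a segment, Δv = aΔt and Δx = v₀Δt + ½aΔt²; chain segment to segment.
0–6 s: v starts -5 cm/s; Δx = -5·6 + ½·-3·6² = -84 cm; v ends -23 cm/s.
6–8 s: v starts -23 cm/s; Δx = -23·2 + ½·-11·2² = -68 cm; v ends -45 cm/s.
8–9 s: v starts -45 cm/s; Δx = -45·1 + ½·-6·1² = -48 cm; v ends -51 cm/s.
9–12 s: v starts -51 cm/s; Δx = -51·3 + ½·1·3² = -148.5 cm; v ends -48 cm/s.
x(12) = -1 + Σ Δx = -349.5 cm.

-349.5 cm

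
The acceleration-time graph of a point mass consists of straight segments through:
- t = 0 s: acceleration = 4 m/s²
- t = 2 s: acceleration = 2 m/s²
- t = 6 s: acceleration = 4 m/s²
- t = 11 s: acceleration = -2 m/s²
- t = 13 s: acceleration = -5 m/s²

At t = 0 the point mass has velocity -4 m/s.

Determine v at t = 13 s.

12 m/s

Δv equals the area under the a-t graph; then v = v₀ + Δv.
0–2 s: ½(4 + 2)(2) = 6 m/s
2–6 s: ½(2 + 4)(4) = 12 m/s
6–11 s: ½(4 + -2)(5) = 5 m/s
11–13 s: ½(-2 + -5)(2) = -7 m/s
Δv = 16 m/s, so v(13) = -4 + (16) = 12 m/s.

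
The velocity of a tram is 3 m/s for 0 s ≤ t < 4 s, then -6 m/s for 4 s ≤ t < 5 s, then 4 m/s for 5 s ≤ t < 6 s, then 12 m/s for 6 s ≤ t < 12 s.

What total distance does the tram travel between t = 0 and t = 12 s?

Distance (not displacement) is the total path length: add the absolute areas under v-t.
0–4 s: |3| × 4 = 12 m
4–5 s: |-6| × 1 = 6 m
5–6 s: |4| × 1 = 4 m
6–12 s: |12| × 6 = 72 m
Total distance = 94 m

94 m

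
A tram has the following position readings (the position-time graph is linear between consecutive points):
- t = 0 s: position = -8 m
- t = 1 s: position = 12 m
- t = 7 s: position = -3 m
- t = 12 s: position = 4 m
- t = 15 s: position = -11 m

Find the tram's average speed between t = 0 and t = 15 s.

Average speed = (total path length)/(elapsed time); on a piecewise-linear x-t graph the path length is Σ|Δx|.
0–1 s: |Δx| = |12 − -8| = 20 m
1–7 s: |Δx| = |-3 − 12| = 15 m
7–12 s: |Δx| = |4 − -3| = 7 m
12–15 s: |Δx| = |-11 − 4| = 15 m
Total path = 57 m; average speed = 57/15 = 3.8 m/s.

3.8 m/s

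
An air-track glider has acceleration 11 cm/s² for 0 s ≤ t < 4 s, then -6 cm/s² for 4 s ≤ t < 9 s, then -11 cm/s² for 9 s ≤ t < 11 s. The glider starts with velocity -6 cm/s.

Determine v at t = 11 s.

-14 cm/s

Δv equals the area under the a-t graph; then v = v₀ + Δv.
0–4 s: 11 × 4 = 44 cm/s
4–9 s: -6 × 5 = -30 cm/s
9–11 s: -11 × 2 = -22 cm/s
Δv = -8 cm/s, so v(11) = -6 + (-8) = -14 cm/s.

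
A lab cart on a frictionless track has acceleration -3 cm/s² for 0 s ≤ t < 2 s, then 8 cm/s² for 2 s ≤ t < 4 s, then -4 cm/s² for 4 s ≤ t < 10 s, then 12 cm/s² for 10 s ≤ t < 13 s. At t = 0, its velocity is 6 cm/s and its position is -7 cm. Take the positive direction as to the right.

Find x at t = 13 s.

69 cm

On each constant-a segment, Δv = aΔt and Δx = v₀Δt + ½aΔt²; chain segment to segment.
0–2 s: v starts 6 cm/s; Δx = 6·2 + ½·-3·2² = 6 cm; v ends 0 cm/s.
2–4 s: v starts 0 cm/s; Δx = 0·2 + ½·8·2² = 16 cm; v ends 16 cm/s.
4–10 s: v starts 16 cm/s; Δx = 16·6 + ½·-4·6² = 24 cm; v ends -8 cm/s.
10–13 s: v starts -8 cm/s; Δx = -8·3 + ½·12·3² = 30 cm; v ends 28 cm/s.
x(13) = -7 + Σ Δx = 69 cm.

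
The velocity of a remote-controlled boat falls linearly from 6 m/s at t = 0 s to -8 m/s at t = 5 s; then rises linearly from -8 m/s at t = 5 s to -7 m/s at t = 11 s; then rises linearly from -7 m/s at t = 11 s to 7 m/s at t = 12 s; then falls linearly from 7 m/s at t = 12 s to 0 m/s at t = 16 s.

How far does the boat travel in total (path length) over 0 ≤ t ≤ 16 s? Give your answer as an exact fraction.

Distance (not displacement) is the total path length: add the absolute areas under v-t.
0–5 s: v = 0 at t = 15/7 s; triangle areas 45/7 + 80/7 = 125/7 m
5–11 s: |½(-8 + -7)(6)| = 45 m
11–12 s: v = 0 at t = 11.5 s; triangle areas 1.75 + 1.75 = 3.5 m
12–16 s: |½(7 + 0)(4)| = 14 m
Total distance = 1125/14 m

1125/14 m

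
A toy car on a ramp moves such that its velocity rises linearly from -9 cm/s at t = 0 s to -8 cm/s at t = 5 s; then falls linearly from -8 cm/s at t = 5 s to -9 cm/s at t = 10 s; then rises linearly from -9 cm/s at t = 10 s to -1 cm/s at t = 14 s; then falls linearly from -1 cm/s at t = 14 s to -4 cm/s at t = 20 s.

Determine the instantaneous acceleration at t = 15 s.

Acceleration is the slope of the v-t graph on 14–20 s: (-4 − -1)/(20 − 14) = -0.5 cm/s².

-0.5 cm/s²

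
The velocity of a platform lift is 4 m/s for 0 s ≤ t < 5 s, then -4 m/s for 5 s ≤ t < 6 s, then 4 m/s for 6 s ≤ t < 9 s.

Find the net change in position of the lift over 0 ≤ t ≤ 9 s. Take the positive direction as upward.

28 m

Net displacement equals the area under the velocity-time graph (areas below the axis count negative).
0–5 s: 4 × 5 = 20 m
5–6 s: -4 × 1 = -4 m
6–9 s: 4 × 3 = 12 m
Net displacement = 28 m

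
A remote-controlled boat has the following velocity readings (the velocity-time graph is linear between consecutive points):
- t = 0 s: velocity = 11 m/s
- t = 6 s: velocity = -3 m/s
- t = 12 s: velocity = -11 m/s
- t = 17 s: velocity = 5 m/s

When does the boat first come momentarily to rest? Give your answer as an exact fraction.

v changes sign on 0–6 s (from 11 to -3); the graph is linear there, so v = 0 at t = 0 + (-11)·(6 − 0)/(-3 − 11) = 33/7 s.

t = 33/7 s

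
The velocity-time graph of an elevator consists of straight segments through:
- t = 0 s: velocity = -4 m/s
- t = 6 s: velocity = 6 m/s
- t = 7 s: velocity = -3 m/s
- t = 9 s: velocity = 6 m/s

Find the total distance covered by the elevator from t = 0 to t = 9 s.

Total distance travelled is ∫|v| dt — sum the magnitudes of each area piece.
0–6 s: v = 0 at t = 2.4 s; triangle areas 4.8 + 10.8 = 15.6 m
6–7 s: v = 0 at t = 20/3 s; triangle areas 2 + 0.5 = 2.5 m
7–9 s: v = 0 at t = 23/3 s; triangle areas 1 + 4 = 5 m
Total distance = 23.1 m

23.1 m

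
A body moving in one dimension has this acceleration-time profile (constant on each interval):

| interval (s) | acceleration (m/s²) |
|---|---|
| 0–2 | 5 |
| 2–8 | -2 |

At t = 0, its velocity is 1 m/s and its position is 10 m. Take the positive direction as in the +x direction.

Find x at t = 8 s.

52 m

On each constant-a segment, Δv = aΔt and Δx = v₀Δt + ½aΔt²; chain segment to segment.
0–2 s: v starts 1 m/s; Δx = 1·2 + ½·5·2² = 12 m; v ends 11 m/s.
2–8 s: v starts 11 m/s; Δx = 11·6 + ½·-2·6² = 30 m; v ends -1 m/s.
x(8) = 10 + Σ Δx = 52 m.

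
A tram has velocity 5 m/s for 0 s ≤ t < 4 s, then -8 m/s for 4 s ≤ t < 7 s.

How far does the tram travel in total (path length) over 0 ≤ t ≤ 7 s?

Total distance travelled is ∫|v| dt — sum the magnitudes of each area piece.
0–4 s: |5| × 4 = 20 m
4–7 s: |-8| × 3 = 24 m
Total distance = 44 m

44 m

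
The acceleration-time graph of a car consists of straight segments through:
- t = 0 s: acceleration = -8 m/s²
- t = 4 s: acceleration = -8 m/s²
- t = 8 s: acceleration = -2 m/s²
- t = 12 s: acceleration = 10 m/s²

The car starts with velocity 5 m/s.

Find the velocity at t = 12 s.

Δv equals the area under the a-t graph; then v = v₀ + Δv.
0–4 s: -8 × 4 = -32 m/s
4–8 s: ½(-8 + -2)(4) = -20 m/s
8–12 s: ½(-2 + 10)(4) = 16 m/s
Δv = -36 m/s, so v(12) = 5 + (-36) = -31 m/s.

-31 m/s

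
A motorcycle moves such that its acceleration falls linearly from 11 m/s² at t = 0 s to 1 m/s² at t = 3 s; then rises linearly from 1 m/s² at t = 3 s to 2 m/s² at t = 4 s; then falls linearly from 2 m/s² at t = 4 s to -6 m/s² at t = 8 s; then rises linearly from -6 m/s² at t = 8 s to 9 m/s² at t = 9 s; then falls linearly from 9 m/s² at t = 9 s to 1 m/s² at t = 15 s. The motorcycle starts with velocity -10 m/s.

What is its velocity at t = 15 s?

Δv equals the area under the a-t graph; then v = v₀ + Δv.
0–3 s: ½(11 + 1)(3) = 18 m/s
3–4 s: ½(1 + 2)(1) = 1.5 m/s
4–8 s: ½(2 + -6)(4) = -8 m/s
8–9 s: ½(-6 + 9)(1) = 1.5 m/s
9–15 s: ½(9 + 1)(6) = 30 m/s
Δv = 43 m/s, so v(15) = -10 + (43) = 33 m/s.

33 m/s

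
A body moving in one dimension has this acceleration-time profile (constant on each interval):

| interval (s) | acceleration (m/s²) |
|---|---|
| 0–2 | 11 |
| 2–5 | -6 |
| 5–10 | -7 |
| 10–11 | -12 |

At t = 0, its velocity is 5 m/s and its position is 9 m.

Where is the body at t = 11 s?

On each constant-a segment, Δv = aΔt and Δx = v₀Δt + ½aΔt²; chain segment to segment.
0–2 s: v starts 5 m/s; Δx = 5·2 + ½·11·2² = 32 m; v ends 27 m/s.
2–5 s: v starts 27 m/s; Δx = 27·3 + ½·-6·3² = 54 m; v ends 9 m/s.
5–10 s: v starts 9 m/s; Δx = 9·5 + ½·-7·5² = -42.5 m; v ends -26 m/s.
10–11 s: v starts -26 m/s; Δx = -26·1 + ½·-12·1² = -32 m; v ends -38 m/s.
x(11) = 9 + Σ Δx = 20.5 m.

20.5 m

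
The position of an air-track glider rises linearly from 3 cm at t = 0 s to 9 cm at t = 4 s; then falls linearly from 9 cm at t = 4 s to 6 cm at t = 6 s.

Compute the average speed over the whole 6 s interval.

1.5 cm/s

Average speed = (total path length)/(elapsed time); on a piecewise-linear x-t graph the path length is Σ|Δx|.
0–4 s: |Δx| = |9 − 3| = 6 cm
4–6 s: |Δx| = |6 − 9| = 3 cm
Total path = 9 cm; average speed = 9/6 = 1.5 cm/s.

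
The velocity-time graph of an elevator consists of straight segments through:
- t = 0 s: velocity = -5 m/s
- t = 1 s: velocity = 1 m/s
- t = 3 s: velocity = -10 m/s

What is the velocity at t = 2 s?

On 1–3 s the graph is linear from 1 to -10 m/s: v(2) = 1 + (-10 − 1)·(2 − 1)/(3 − 1) = -4.5 m/s.

-4.5 m/s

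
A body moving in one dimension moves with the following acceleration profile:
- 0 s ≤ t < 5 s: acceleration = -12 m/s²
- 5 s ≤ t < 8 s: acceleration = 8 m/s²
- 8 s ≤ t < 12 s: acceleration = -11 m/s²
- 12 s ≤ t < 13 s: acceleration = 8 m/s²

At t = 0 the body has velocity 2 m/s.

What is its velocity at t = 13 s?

-70 m/s

Δv equals the area under the a-t graph; then v = v₀ + Δv.
0–5 s: -12 × 5 = -60 m/s
5–8 s: 8 × 3 = 24 m/s
8–12 s: -11 × 4 = -44 m/s
12–13 s: 8 × 1 = 8 m/s
Δv = -72 m/s, so v(13) = 2 + (-72) = -70 m/s.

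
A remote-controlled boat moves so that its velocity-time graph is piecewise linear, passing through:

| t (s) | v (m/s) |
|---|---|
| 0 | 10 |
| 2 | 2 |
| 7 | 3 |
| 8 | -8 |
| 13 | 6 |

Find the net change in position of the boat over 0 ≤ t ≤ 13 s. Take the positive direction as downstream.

17 m

Displacement is the signed area under the v-t curve.
0–2 s: ½(10 + 2)(2) = 12 m
2–7 s: ½(2 + 3)(5) = 12.5 m
7–8 s: ½(3 + -8)(1) = -2.5 m
8–13 s: ½(-8 + 6)(5) = -5 m
Net displacement = 17 m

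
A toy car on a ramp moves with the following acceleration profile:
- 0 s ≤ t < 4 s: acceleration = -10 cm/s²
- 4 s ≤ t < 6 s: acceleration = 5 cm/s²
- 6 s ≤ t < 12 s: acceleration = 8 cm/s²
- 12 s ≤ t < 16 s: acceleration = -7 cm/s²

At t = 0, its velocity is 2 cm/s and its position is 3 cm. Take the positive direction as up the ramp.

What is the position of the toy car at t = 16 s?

-135 cm

On each constant-a segment, Δv = aΔt and Δx = v₀Δt + ½aΔt²; chain segment to segment.
0–4 s: v starts 2 cm/s; Δx = 2·4 + ½·-10·4² = -72 cm; v ends -38 cm/s.
4–6 s: v starts -38 cm/s; Δx = -38·2 + ½·5·2² = -66 cm; v ends -28 cm/s.
6–12 s: v starts -28 cm/s; Δx = -28·6 + ½·8·6² = -24 cm; v ends 20 cm/s.
12–16 s: v starts 20 cm/s; Δx = 20·4 + ½·-7·4² = 24 cm; v ends -8 cm/s.
x(16) = 3 + Σ Δx = -135 cm.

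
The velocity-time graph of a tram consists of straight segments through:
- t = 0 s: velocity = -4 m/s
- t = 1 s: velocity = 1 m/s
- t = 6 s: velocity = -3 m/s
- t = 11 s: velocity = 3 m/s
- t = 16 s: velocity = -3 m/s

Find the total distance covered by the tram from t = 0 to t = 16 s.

22.95 m

Distance (not displacement) is the total path length: add the absolute areas under v-t.
0–1 s: v = 0 at t = 0.8 s; triangle areas 1.6 + 0.1 = 1.7 m
1–6 s: v = 0 at t = 2.25 s; triangle areas 0.625 + 5.625 = 6.25 m
6–11 s: v = 0 at t = 8.5 s; triangle areas 3.75 + 3.75 = 7.5 m
11–16 s: v = 0 at t = 13.5 s; triangle areas 3.75 + 3.75 = 7.5 m
Total distance = 22.95 m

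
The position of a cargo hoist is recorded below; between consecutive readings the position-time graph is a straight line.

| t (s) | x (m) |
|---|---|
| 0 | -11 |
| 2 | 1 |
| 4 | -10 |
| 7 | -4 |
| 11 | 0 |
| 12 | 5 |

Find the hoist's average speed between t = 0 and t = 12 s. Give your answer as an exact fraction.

Average speed = (total path length)/(elapsed time); on a piecewise-linear x-t graph the path length is Σ|Δx|.
0–2 s: |Δx| = |1 − -11| = 12 m
2–4 s: |Δx| = |-10 − 1| = 11 m
4–7 s: |Δx| = |-4 − -10| = 6 m
7–11 s: |Δx| = |0 − -4| = 4 m
11–12 s: |Δx| = |5 − 0| = 5 m
Total path = 38 m; average speed = 38/12 = 19/6 m/s.

19/6 m/s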